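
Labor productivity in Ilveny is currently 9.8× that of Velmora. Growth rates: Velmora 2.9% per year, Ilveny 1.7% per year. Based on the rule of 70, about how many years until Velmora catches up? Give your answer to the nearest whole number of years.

192 years

The growth-rate gap is 2.9% − 1.7% = 1.2 percentage points.
So the ratio between them halves every 70/1.2 ≈ 58.33 years.
A 9.8× gap takes log₂(9.8) ≈ 3.29 halvings to close: 3.29 × 58.33 ≈ 192 years.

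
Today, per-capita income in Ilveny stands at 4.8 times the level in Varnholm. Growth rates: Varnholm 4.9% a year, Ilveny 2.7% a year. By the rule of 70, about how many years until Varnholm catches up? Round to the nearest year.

What matters is the difference: 2.2 pp.
Rule of 70 on the gap: the ratio halves every 70/2.2 ≈ 31.82 years.
A 4.8 times gap takes log₂(4.8) ≈ 2.26 halvings to close: 2.26 × 31.82 ≈ 72 years.

about 72 years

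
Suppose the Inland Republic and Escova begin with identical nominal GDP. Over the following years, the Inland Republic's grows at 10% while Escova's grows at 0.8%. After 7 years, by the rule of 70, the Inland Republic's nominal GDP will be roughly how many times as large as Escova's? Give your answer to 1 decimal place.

Only the 9.2-point difference matters.
70/9.2 ≈ 7.61 years per doubling of the ratio; 7 years gives 0.92 doublings, so ≈ 1.9×.

about 1.9 times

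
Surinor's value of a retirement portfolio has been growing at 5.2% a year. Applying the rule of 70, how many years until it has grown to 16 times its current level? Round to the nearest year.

At 5.2% it doubles every 70/5.2 ≈ 13.46 years.
Getting to 16× needs 4 doublings: 4 × 13.46 ≈ 54 years.

approximately 54 years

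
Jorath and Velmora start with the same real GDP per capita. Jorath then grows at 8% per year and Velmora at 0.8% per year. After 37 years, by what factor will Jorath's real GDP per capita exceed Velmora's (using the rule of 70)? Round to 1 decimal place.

approximately 14.0 times

Rate gap = 8% − 0.8% = 7.2 points.
The ratio doubles every 70/7.2 ≈ 9.72 years.
37/9.72 ≈ 3.81 doublings → ratio ≈ 2^3.81 ≈ 14.0.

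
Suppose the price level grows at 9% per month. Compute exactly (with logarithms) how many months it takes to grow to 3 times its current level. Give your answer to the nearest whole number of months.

13 months

t = ln(3) / ln(1 + 0.09) = 1.0986 / 0.086178 ≈ 12.75.
≈ 13 months.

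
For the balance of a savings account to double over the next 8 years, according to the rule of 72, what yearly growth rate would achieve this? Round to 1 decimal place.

≈ 9.0%

72 / 8 ≈ 9.00, so about 9.0% per year.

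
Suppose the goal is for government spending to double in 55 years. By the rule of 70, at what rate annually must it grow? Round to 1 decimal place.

roughly 1.3% annually

70 / 55 ≈ 1.27, so about 1.3% annually.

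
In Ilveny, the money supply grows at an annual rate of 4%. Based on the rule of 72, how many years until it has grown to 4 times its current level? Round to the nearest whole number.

At 4% it doubles every 72/4 ≈ 18.00 years.
Getting to 4× needs 2 doublings: 2 × 18.00 ≈ 36 years.

around 36 years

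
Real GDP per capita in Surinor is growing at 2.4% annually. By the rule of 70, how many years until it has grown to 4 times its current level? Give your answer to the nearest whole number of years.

One doubling takes 70/2.4 = 29.17 years.
Getting to 4× needs 2 doublings: 2 × 29.17 ≈ 58 years.

around 58 years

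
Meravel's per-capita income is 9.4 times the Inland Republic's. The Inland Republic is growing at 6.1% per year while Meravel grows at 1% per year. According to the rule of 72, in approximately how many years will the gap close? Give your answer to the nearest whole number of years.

approximately 46 years

The growth-rate gap is 6.1% − 1% = 5.1 percentage points.
So the ratio between them halves every 72/5.1 ≈ 14.12 years.
A 9.4 times gap takes log₂(9.4) ≈ 3.23 halvings to close: 3.23 × 14.12 ≈ 46 years.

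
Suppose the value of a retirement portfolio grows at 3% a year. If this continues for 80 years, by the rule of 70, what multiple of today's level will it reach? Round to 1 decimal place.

Doubling time ≈ 70/3 = 23.33 years.
80 years / 23.33 ≈ 3.43 doublings → factor 2^3.43 ≈ 10.8.

about 10.8 times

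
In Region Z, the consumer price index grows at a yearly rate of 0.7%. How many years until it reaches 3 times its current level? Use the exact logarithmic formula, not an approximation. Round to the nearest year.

157 years

t = ln(3) / ln(1 + 0.007) = 1.0986 / 0.006976 ≈ 157.48.
≈ 157 years.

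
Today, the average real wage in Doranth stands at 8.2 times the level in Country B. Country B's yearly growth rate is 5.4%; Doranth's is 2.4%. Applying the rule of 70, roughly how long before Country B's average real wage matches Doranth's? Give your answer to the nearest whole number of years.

around 71 years

The growth-rate gap is 5.4% − 2.4% = 3 percentage points.
So the ratio between them halves every 70/3 ≈ 23.33 years.
An 8.2 times gap takes log₂(8.2) ≈ 3.04 halvings to close: 3.04 × 23.33 ≈ 71 years.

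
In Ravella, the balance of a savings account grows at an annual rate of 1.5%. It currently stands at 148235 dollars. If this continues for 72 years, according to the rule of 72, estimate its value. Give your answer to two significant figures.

It doubles every 72/1.5 ≈ 48.00 years, so 72 years is 1.50 doublings.
2^1.50 ≈ 2.83; 148235 × 2.83 ≈ 420000 dollars.

about 420000 dollars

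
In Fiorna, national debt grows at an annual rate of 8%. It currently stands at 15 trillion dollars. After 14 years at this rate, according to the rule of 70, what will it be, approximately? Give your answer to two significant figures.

roughly 45 trillion dollars

It doubles every 70/8 ≈ 8.75 years, so 14 years is 1.60 doublings.
2^1.60 ≈ 3.03; 15 × 3.03 ≈ 45 trillion dollars.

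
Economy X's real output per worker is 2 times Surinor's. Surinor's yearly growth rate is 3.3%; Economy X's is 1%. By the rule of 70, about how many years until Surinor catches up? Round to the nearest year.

Surinor gains on Economy X at 3.3% − 1% = 2.3 points a year.
At that relative rate the gap halves every 70/2.3 ≈ 30.43 years.
A 2 times gap closes after 1 halving: 1 × 30.43 ≈ 30 years.

around 30 years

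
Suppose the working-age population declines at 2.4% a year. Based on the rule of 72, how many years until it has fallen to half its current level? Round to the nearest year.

Halving time ≈ 72 / 2.4 = 30.00 → 30 years.

about 30 years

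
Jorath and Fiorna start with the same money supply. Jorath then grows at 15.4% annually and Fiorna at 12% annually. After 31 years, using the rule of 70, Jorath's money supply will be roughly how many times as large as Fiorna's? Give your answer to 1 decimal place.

about 2.8 times

Jorath pulls ahead at 3.4 pp per year, so the ratio doubles every 70/3.4 ≈ 20.59 years.
In 31 years that's 1.51 doublings: 2^1.51 ≈ 2.8.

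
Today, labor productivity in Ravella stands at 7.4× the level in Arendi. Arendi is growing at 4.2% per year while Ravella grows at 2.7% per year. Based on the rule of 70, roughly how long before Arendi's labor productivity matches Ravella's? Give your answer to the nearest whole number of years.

around 135 years

The growth-rate gap is 4.2% − 2.7% = 1.5 percentage points.
So the ratio between them halves every 70/1.5 ≈ 46.67 years.
A 7.4× gap takes log₂(7.4) ≈ 2.89 halvings to close: 2.89 × 46.67 ≈ 135 years.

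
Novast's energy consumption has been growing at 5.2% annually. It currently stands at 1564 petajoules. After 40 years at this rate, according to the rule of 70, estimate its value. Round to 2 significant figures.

approximately 12000 petajoules

Doubling time ≈ 70/5.2 = 13.46 years.
40 years is 40/13.46 ≈ 2.97 doublings, a factor of 2^2.97 ≈ 7.84.
1564 × 7.84 ≈ 12000 petajoules.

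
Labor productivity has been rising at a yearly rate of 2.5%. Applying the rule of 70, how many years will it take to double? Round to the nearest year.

approximately 28 years

Doubling time ≈ 70 / 2.5 = 28.00 years.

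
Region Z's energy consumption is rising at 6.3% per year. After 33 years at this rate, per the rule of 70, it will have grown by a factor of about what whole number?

8 times

Doubling time ≈ 70/6.3 = 11.11 years.
33/11.11 ≈ 3 doublings, so about 2^3 = 8×.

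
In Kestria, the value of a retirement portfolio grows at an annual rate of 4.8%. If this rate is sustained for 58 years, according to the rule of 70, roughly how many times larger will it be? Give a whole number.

70/4.8 ≈ 14.58 years per doubling.
58 years fits 4 doublings: 2^4 = 16.

approximately 16 times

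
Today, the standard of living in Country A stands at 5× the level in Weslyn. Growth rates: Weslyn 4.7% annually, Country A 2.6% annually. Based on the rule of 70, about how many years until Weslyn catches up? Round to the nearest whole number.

The growth-rate gap is 4.7% − 2.6% = 2.1 percentage points.
So the ratio between them halves every 70/2.1 ≈ 33.33 years.
A 5× gap takes log₂(5) ≈ 2.32 halvings to close: 2.32 × 33.33 ≈ 77 years.

roughly 77 years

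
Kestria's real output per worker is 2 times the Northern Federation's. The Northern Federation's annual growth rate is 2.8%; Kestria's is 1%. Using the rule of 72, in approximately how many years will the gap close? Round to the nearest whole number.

40 years

The growth-rate gap is 2.8% − 1% = 1.8 percentage points.
So the ratio between them halves every 72/1.8 ≈ 40.00 years.
A 2 times gap closes after 1 halving: 1 × 40.00 ≈ 40 years.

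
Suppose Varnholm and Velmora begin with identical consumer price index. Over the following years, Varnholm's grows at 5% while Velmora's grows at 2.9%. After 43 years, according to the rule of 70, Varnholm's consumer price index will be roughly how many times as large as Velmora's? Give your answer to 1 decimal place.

Only the 2.1-point difference matters.
70/2.1 ≈ 33.33 years per doubling of the ratio; 43 years gives 1.29 doublings, so ≈ 2.4×.

roughly 2.4 times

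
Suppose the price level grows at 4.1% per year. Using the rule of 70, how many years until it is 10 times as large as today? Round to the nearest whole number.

At 4.1% it doubles every 70/4.1 ≈ 17.07 years.
Reaching 10× takes log₂(10) ≈ 3.32 doublings.
3.32 × 17.07 ≈ 57 years.

about 57 years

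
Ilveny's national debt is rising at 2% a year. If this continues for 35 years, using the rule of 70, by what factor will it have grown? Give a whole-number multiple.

2 times

At 2% one doubling takes ≈ 35.00 years; 35 years is 1 of them, so ×2.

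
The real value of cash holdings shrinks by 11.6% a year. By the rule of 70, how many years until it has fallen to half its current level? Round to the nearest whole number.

Halving time ≈ 70 / 11.6 = 6.03 → 6 years.

around 6 years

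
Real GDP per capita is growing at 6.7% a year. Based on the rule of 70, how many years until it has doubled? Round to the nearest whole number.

about 10 years

70/6.7 ≈ 10.45, so it doubles roughly every 10 years.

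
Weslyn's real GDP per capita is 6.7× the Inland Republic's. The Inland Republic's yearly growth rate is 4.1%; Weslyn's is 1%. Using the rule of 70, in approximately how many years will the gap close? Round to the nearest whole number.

What matters is the difference: 3.1 pp.
Rule of 70 on the gap: the ratio halves every 70/3.1 ≈ 22.58 years.
A 6.7× gap takes log₂(6.7) ≈ 2.74 halvings to close: 2.74 × 22.58 ≈ 62 years.

around 62 years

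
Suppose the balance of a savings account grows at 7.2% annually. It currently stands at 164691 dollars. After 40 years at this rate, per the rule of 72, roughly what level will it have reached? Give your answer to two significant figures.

Doubling time ≈ 72/7.2 = 10.00 years.
40 years is 40/10.00 ≈ 4.00 doublings, a factor of 2^4.00 ≈ 16.00.
164691 × 16.00 ≈ 2600000 dollars.

about 2600000 dollars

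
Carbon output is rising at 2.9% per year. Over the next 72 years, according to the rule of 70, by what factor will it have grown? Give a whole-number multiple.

≈ 8 times

Doubling time ≈ 70/2.9 = 24.14 years.
72/24.14 ≈ 3 doublings, so about 2^3 = 8×.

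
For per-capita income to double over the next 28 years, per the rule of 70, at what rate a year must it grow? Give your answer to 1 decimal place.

about 2.5% a year

70 / 28 ≈ 2.50, so about 2.5% a year.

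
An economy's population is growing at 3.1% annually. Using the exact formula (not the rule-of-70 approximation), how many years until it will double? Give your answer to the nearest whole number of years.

t = ln(2) / ln(1 + 0.031) = 0.6931 / 0.030529 ≈ 22.70.
≈ 23 years.

23 years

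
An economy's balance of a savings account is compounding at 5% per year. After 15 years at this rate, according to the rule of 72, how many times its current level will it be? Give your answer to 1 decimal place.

around 2.1 times

Doubles every ≈ 14.40 years (72/5).
15 years is 1.04 doublings; 2^1.04 ≈ 2.1×.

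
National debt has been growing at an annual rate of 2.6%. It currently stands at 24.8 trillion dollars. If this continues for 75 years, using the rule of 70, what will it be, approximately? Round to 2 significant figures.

170 trillion dollars

It doubles every 70/2.6 ≈ 26.92 years, so 75 years is 2.79 doublings.
2^2.79 ≈ 6.92; 24.8 × 6.92 ≈ 170 trillion dollars.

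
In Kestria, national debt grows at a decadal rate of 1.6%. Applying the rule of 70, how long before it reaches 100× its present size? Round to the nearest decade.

about 291 decades

Doubling time ≈ 70/1.6 = 43.75 decades.
100× is log₂ 100 ≈ 6.64 doublings, so ≈ 6.64 × 43.75 = 291 decades.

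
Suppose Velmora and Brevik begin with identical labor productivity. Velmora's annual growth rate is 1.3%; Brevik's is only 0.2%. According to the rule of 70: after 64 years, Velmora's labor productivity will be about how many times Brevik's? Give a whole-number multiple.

Only the 1.1-point difference matters.
70/1.1 ≈ 63.64 years per doubling of the ratio; 64 years gives 1.01 doublings, so ≈ 2×.

approximately 2 times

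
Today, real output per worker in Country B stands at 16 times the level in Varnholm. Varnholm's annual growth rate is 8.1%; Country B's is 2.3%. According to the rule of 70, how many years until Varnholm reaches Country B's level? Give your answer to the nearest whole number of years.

48 years

The growth-rate gap is 8.1% − 2.3% = 5.8 percentage points.
So the ratio between them halves every 70/5.8 ≈ 12.07 years.
A 16 times gap closes after 4 halvings: 4 × 12.07 ≈ 48 years.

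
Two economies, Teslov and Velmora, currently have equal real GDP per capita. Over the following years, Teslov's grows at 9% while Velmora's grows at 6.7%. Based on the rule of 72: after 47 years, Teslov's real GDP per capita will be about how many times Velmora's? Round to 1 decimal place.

about 2.8 times

Rate gap = 9% − 6.7% = 2.3 points.
The ratio doubles every 72/2.3 ≈ 31.30 years.
47/31.30 ≈ 1.50 doublings → ratio ≈ 2^1.50 ≈ 2.8.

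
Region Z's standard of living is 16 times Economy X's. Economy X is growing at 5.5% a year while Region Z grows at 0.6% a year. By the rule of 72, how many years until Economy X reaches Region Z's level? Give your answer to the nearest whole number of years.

≈ 59 years

Economy X gains on Region Z at 5.5% − 0.6% = 4.9 points a year.
At that relative rate the gap halves every 72/4.9 ≈ 14.69 years.
A 16 times gap closes after 4 halvings: 4 × 14.69 ≈ 59 years.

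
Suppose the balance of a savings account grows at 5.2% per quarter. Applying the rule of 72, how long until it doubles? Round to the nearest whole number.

At 5.2%, doubling takes about 72/5.2 = 13.85 quarters.

approximately 14 quarters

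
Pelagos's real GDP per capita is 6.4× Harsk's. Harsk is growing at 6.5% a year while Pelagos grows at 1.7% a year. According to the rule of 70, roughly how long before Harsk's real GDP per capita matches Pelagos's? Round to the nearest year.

39 years

Harsk gains on Pelagos at 6.5% − 1.7% = 4.8 points a year.
At that relative rate the gap halves every 70/4.8 ≈ 14.58 years.
A 6.4× gap takes log₂(6.4) ≈ 2.68 halvings to close: 2.68 × 14.58 ≈ 39 years.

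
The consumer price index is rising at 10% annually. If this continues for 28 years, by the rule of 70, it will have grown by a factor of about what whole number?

At 10% one doubling takes ≈ 7.00 years; 28 years is 4 of them, so ×16.

around 16 times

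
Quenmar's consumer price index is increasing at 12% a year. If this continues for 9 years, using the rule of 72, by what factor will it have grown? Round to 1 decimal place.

around 2.8 times

Doubling time ≈ 72/12 = 6.00 years.
9 years / 6.00 ≈ 1.50 doublings → factor 2^1.50 ≈ 2.8.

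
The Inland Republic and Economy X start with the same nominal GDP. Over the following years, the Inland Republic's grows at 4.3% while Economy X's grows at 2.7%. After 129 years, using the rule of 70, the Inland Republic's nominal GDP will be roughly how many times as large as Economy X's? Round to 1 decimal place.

around 7.7 times

the Inland Republic pulls ahead at 1.6 pp per year, so the ratio doubles every 70/1.6 ≈ 43.75 years.
In 129 years that's 2.95 doublings: 2^2.95 ≈ 7.7.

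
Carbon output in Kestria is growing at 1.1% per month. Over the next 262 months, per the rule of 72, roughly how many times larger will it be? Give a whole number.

16 times

Doubling time ≈ 72/1.1 = 65.45 months.
262/65.45 ≈ 4 doublings, so about 2^4 = 16×.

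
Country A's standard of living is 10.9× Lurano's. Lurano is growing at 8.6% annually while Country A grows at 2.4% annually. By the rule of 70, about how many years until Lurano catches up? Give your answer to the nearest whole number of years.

Lurano gains on Country A at 8.6% − 2.4% = 6.2 points a year.
At that relative rate the gap halves every 70/6.2 ≈ 11.29 years.
A 10.9× gap takes log₂(10.9) ≈ 3.45 halvings to close: 3.45 × 11.29 ≈ 39 years.

about 39 years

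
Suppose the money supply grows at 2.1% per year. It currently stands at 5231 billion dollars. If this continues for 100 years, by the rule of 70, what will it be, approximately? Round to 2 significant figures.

around 42000 billion dollars

Doubling time ≈ 70/2.1 = 33.33 years.
100 years is 100/33.33 ≈ 3.00 doublings, a factor of 2^3.00 ≈ 8.00.
5231 × 8.00 ≈ 42000 billion dollars.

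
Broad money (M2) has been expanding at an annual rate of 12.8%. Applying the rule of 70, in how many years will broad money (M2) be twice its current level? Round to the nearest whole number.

approximately 5 years

Doubling time ≈ 70 / 12.8 = 5.47 years.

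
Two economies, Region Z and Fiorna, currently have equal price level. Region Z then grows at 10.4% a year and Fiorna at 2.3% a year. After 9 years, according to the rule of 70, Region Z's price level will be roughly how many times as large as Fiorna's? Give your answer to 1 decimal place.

Only the 8.1-point difference matters.
70/8.1 ≈ 8.64 years per doubling of the ratio; 9 years gives 1.04 doublings, so ≈ 2.1×.

2.1 times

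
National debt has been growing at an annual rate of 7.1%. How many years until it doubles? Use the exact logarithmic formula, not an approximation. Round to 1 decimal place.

10.1 years

t = ln(2) / ln(1 + 0.071) = 0.6931 / 0.068593 ≈ 10.10.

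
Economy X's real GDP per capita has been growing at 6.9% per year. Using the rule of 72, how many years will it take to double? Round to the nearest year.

At 6.9%, doubling takes about 72/6.9 = 10.43 years.

10 years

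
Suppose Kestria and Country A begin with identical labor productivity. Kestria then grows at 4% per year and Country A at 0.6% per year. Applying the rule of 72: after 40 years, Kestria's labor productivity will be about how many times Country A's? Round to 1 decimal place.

Rate gap = 4% − 0.6% = 3.4 points.
The ratio doubles every 72/3.4 ≈ 21.18 years.
40/21.18 ≈ 1.89 doublings → ratio ≈ 2^1.89 ≈ 3.7.

≈ 3.7 times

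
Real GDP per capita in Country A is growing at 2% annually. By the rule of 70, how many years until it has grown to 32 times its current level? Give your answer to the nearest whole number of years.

around 175 years

One doubling takes 70/2 = 35.00 years.
32× is 5 doublings, so 5 × 35.00 ≈ 175 years.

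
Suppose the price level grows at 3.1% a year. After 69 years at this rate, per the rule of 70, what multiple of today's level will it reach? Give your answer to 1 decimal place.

Doubles every ≈ 22.58 years (70/3.1).
69 years is 3.06 doublings; 2^3.06 ≈ 8.3×.

roughly 8.3 times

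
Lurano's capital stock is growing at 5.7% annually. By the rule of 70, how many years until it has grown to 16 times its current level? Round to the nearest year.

roughly 49 years

Doubling time ≈ 70/5.7 = 12.28 years.
16× is 4 doublings, so 4 × 12.28 ≈ 49 years.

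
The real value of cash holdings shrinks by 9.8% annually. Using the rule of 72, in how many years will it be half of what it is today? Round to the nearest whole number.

7 years

Halving time ≈ 72 / 9.8 = 7.35 → 7 years.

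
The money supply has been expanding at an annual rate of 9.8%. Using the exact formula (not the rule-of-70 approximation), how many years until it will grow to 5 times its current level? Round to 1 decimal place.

t = ln(5) / ln(1 + 0.098) = 1.6094 / 0.093490 ≈ 17.21.

17.2 years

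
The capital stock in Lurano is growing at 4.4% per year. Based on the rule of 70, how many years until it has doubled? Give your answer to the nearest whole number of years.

70/4.4 ≈ 15.91, so it doubles roughly every 16 years.

16 years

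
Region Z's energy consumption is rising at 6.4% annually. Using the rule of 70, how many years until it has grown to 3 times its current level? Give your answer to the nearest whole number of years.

One doubling takes 70/6.4 = 10.94 years.
3× is log₂ 3 ≈ 1.58 doublings, so ≈ 1.58 × 10.94 = 17 years.

roughly 17 years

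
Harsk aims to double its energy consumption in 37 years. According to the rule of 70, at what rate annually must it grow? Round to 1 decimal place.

70 / 37 ≈ 1.89, so about 1.9% annually.

≈ 1.9% annually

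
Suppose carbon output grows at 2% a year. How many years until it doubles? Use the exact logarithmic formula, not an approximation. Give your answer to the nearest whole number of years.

35 years

t = ln(2) / ln(1 + 0.02) = 0.6931 / 0.019803 ≈ 35.00.
≈ 35 years.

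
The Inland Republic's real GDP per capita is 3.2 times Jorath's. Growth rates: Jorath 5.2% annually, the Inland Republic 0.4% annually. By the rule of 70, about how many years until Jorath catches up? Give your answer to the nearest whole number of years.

The growth-rate gap is 5.2% − 0.4% = 4.8 percentage points.
So the ratio between them halves every 70/4.8 ≈ 14.58 years.
A 3.2 times gap takes log₂(3.2) ≈ 1.68 halvings to close: 1.68 × 14.58 ≈ 24 years.

around 24 years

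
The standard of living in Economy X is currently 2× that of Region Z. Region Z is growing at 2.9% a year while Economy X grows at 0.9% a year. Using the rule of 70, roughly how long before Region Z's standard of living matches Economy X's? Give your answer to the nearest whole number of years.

Region Z gains on Economy X at 2.9% − 0.9% = 2 points a year.
At that relative rate the gap halves every 70/2 ≈ 35.00 years.
A 2× gap closes after 1 halving: 1 × 35.00 ≈ 35 years.

roughly 35 years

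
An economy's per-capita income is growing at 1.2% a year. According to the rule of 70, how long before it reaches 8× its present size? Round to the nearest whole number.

Doubling time ≈ 70/1.2 = 58.33 years.
Getting to 8× needs 3 doublings: 3 × 58.33 ≈ 175 years.

175 years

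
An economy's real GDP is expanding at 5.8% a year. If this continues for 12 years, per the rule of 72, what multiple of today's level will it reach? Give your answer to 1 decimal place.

≈ 2.0 times

Doubles every ≈ 12.41 years (72/5.8).
12 years is 0.97 doublings; 2^0.97 ≈ 2.0×.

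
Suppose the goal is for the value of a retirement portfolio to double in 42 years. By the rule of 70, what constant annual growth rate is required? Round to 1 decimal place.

70 / 42 ≈ 1.67, so about 1.7% a year.

around 1.7%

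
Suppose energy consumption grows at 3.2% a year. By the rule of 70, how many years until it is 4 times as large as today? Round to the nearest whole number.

At 3.2% it doubles every 70/3.2 ≈ 21.88 years.
4 = 2^2, so 2 doublings → 44 years.

≈ 44 years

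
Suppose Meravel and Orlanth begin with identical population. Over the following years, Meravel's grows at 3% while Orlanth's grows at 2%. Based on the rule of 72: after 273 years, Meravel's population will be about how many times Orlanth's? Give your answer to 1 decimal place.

around 13.8 times

Rate gap = 3% − 2% = 1 point.
The ratio doubles every 72/1 ≈ 72.00 years.
273/72.00 ≈ 3.79 doublings → ratio ≈ 2^3.79 ≈ 13.8.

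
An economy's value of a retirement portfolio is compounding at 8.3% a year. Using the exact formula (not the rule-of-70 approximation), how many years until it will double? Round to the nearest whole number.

t = ln(2) / ln(1 + 0.083) = 0.6931 / 0.079735 ≈ 8.69.
≈ 9 years.

9 years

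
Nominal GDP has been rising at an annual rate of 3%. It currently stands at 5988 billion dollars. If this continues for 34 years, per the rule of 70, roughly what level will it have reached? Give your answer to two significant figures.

roughly 16000 billion dollars

It doubles every 70/3 ≈ 23.33 years, so 34 years is 1.46 doublings.
2^1.46 ≈ 2.75; 5988 × 2.75 ≈ 16000 billion dollars.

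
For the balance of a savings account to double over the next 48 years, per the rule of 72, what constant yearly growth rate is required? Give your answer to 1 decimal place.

72 / 48 ≈ 1.50, so about 1.5% per year.

approximately 1.5%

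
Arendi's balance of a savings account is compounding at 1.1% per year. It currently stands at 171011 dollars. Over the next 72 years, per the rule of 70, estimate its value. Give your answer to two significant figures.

Doubling time ≈ 70/1.1 = 63.64 years.
72 years is 72/63.64 ≈ 1.13 doublings, a factor of 2^1.13 ≈ 2.19.
171011 × 2.19 ≈ 370000 dollars.

about 370000 dollars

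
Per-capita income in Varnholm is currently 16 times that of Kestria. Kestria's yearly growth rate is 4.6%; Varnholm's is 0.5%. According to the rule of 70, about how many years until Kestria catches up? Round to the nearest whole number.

Kestria gains on Varnholm at 4.6% − 0.5% = 4.1 points a year.
At that relative rate the gap halves every 70/4.1 ≈ 17.07 years.
A 16 times gap closes after 4 halvings: 4 × 17.07 ≈ 68 years.

roughly 68 years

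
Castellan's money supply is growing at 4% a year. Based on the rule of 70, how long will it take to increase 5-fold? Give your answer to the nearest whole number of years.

At 4% it doubles every 70/4 ≈ 17.50 years.
Reaching 5× takes log₂(5) ≈ 2.32 doublings.
2.32 × 17.50 ≈ 41 years.

roughly 41 years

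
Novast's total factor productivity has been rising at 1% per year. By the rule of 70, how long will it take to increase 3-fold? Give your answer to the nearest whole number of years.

One doubling takes 70/1 = 70.00 years.
Reaching 3× takes log₂(3) ≈ 1.58 doublings.
1.58 × 70.00 ≈ 111 years.

around 111 years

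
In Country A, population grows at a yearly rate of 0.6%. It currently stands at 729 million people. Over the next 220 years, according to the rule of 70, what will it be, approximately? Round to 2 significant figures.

roughly 2700 million people

It doubles every 70/0.6 ≈ 116.67 years, so 220 years is 1.89 doublings.
2^1.89 ≈ 3.71; 729 × 3.71 ≈ 2700 million people.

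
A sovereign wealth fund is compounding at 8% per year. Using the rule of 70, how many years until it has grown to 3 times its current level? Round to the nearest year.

Doubling time ≈ 70/8 = 8.75 years.
3× is log₂ 3 ≈ 1.58 doublings, so ≈ 1.58 × 8.75 = 14 years.

about 14 years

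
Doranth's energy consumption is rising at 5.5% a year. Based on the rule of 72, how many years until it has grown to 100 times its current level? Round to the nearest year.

At 5.5% it doubles every 72/5.5 ≈ 13.09 years.
100× is log₂ 100 ≈ 6.64 doublings, so ≈ 6.64 × 13.09 = 87 years.

approximately 87 years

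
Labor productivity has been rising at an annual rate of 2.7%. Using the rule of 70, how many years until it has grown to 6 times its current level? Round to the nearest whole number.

≈ 67 years

At 2.7% it doubles every 70/2.7 ≈ 25.93 years.
Reaching 6× takes log₂(6) ≈ 2.58 doublings.
2.58 × 25.93 ≈ 67 years.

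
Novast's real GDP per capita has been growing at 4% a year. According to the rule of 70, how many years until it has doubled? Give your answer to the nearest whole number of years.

≈ 18 years

Doubling time ≈ 70 / 4 = 17.50 years.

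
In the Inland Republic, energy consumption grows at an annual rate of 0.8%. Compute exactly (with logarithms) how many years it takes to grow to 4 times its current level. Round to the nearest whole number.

174 years

t = ln(4) / ln(1 + 0.008) = 1.3863 / 0.007968 ≈ 173.98.
≈ 174 years.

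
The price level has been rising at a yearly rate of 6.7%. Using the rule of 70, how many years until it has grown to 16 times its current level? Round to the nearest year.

At 6.7% it doubles every 70/6.7 ≈ 10.45 years.
16× is 4 doublings, so 4 × 10.45 ≈ 42 years.

about 42 years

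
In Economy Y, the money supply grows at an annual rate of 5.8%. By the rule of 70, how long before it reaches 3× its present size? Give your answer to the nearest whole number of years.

At 5.8% it doubles every 70/5.8 ≈ 12.07 years.
3× is log₂ 3 ≈ 1.58 doublings, so ≈ 1.58 × 12.07 = 19 years.

about 19 years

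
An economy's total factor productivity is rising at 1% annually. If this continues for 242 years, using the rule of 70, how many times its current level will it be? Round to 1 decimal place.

11.0 times

Doubles every ≈ 70.00 years (70/1).
242 years is 3.46 doublings; 2^3.46 ≈ 11.0×.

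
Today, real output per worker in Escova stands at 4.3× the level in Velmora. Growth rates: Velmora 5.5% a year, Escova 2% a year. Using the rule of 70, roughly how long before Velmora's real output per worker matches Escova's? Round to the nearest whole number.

Velmora gains on Escova at 5.5% − 2% = 3.5 points a year.
At that relative rate the gap halves every 70/3.5 ≈ 20.00 years.
A 4.3× gap takes log₂(4.3) ≈ 2.10 halvings to close: 2.10 × 20.00 ≈ 42 years.

around 42 years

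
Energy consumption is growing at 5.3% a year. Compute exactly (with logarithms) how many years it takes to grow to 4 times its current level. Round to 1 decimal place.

t = ln(4) / ln(1 + 0.053) = 1.3863 / 0.051643 ≈ 26.84.

26.8 years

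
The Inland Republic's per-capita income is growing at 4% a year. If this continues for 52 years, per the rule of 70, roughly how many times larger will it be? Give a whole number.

Doubling time ≈ 70/4 = 17.50 years.
52/17.50 ≈ 3 doublings, so about 2^3 = 8×.

around 8 times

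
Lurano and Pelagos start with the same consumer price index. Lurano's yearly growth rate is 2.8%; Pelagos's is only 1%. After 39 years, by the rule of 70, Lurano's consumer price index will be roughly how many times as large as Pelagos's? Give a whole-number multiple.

≈ 2 times

Rate gap = 2.8% − 1% = 1.8 points.
The ratio doubles every 70/1.8 ≈ 38.89 years.
39/38.89 ≈ 1.00 doublings → ratio ≈ 2^1.00 ≈ 2.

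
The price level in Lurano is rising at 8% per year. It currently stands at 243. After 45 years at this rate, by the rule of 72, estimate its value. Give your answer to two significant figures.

roughly 7800

Doubling time ≈ 72/8 = 9.00 years.
45 years is 45/9.00 ≈ 5.00 doublings, a factor of 2^5.00 ≈ 32.00.
243 × 32.00 ≈ 7800.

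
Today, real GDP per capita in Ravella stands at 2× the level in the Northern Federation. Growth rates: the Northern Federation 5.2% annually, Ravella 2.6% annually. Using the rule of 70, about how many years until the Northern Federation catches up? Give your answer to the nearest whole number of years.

the Northern Federation gains on Ravella at 5.2% − 2.6% = 2.6 points a year.
At that relative rate the gap halves every 70/2.6 ≈ 26.92 years.
A 2× gap closes after 1 halving: 1 × 26.92 ≈ 27 years.

around 27 years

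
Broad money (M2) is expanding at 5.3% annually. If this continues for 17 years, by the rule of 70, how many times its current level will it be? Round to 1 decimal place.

Doubling time ≈ 70/5.3 = 13.21 years.
17 years / 13.21 ≈ 1.29 doublings → factor 2^1.29 ≈ 2.4.

≈ 2.4 times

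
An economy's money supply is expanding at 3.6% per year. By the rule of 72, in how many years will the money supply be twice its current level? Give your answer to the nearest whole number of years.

At 3.6%, doubling takes about 72/3.6 = 20.00 years.

around 20 years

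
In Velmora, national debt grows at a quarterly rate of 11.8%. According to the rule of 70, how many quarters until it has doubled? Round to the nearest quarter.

Doubling time ≈ 70 / 11.8 = 5.93 quarters.

roughly 6 quarters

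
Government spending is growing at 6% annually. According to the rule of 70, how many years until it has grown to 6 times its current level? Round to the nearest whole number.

One doubling takes 70/6 = 11.67 years.
6× is log₂ 6 ≈ 2.58 doublings, so ≈ 2.58 × 11.67 = 30 years.

≈ 30 years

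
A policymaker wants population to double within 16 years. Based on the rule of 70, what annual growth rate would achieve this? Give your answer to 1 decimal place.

70 / 16 ≈ 4.38, so about 4.4% a year.

about 4.4% a year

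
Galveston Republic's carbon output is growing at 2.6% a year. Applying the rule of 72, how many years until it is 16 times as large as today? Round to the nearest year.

One doubling takes 72/2.6 = 27.69 years.
Getting to 16× needs 4 doublings: 4 × 27.69 ≈ 111 years.

approximately 111 years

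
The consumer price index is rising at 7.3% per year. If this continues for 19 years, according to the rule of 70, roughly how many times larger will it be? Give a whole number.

At 7.3% one doubling takes ≈ 9.59 years; 19 years is 2 of them, so ×4.

around 4 times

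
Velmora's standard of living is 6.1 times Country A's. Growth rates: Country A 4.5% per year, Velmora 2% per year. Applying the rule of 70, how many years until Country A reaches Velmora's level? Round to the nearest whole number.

73 years

What matters is the difference: 2.5 pp.
Rule of 70 on the gap: the ratio halves every 70/2.5 ≈ 28.00 years.
A 6.1 times gap takes log₂(6.1) ≈ 2.61 halvings to close: 2.61 × 28.00 ≈ 73 years.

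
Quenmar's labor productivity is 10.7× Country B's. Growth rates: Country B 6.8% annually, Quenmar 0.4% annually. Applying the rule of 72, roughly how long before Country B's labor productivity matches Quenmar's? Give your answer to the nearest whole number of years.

Country B gains on Quenmar at 6.8% − 0.4% = 6.4 points a year.
At that relative rate the gap halves every 72/6.4 ≈ 11.25 years.
A 10.7× gap takes log₂(10.7) ≈ 3.42 halvings to close: 3.42 × 11.25 ≈ 38 years.

approximately 38 years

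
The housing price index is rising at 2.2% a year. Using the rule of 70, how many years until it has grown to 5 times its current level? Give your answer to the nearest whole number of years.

about 74 years

At 2.2% it doubles every 70/2.2 ≈ 31.82 years.
5× is log₂ 5 ≈ 2.32 doublings, so ≈ 2.32 × 31.82 = 74 years.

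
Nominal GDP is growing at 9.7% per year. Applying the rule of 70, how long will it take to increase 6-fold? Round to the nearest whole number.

about 19 years

At 9.7% it doubles every 70/9.7 ≈ 7.22 years.
6× is log₂ 6 ≈ 2.58 doublings, so ≈ 2.58 × 7.22 = 19 years.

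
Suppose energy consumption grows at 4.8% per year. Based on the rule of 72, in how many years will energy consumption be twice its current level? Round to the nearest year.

72/4.8 ≈ 15.00, so it doubles roughly every 15 years.

15 years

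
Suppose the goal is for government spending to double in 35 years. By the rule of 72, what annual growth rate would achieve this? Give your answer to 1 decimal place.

2.1%

72 / 35 ≈ 2.06, so about 2.1% annually.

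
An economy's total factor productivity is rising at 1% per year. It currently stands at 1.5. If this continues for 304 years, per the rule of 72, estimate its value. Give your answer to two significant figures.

Doubling time ≈ 72/1 = 72.00 years.
304 years is 304/72.00 ≈ 4.22 doublings, a factor of 2^4.22 ≈ 18.64.
1.5 × 18.64 ≈ 28.

about 28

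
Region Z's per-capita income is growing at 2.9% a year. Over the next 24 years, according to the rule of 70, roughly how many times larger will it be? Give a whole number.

≈ 2 times

70/2.9 ≈ 24.14 years per doubling.
24 years fits 1 doubling: 2^1 = 2.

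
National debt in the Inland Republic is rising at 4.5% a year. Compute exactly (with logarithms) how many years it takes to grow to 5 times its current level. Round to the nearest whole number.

t = ln(5) / ln(1 + 0.045) = 1.6094 / 0.044017 ≈ 36.56.
≈ 37 years.

37 years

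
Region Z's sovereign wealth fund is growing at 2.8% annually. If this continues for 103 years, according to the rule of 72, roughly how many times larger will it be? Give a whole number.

16 times

Doubling time ≈ 72/2.8 = 25.71 years.
103/25.71 ≈ 4 doublings, so about 2^4 = 16×.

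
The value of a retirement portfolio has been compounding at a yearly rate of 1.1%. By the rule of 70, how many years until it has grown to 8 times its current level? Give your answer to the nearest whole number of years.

At 1.1% it doubles every 70/1.1 ≈ 63.64 years.
Getting to 8× needs 3 doublings: 3 × 63.64 ≈ 191 years.

191 years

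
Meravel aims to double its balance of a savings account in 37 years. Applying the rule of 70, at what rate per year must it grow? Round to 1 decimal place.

roughly 1.9%

70 / 37 ≈ 1.89, so about 1.9% per year.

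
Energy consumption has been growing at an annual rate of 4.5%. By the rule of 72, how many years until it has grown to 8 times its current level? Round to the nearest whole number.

One doubling takes 72/4.5 = 16.00 years.
Getting to 8× needs 3 doublings: 3 × 16.00 ≈ 48 years.

around 48 years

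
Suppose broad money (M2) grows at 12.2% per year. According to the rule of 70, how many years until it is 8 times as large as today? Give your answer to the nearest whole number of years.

Doubling time ≈ 70/12.2 = 5.74 years.
8× is 3 doublings, so 3 × 5.74 ≈ 17 years.

about 17 years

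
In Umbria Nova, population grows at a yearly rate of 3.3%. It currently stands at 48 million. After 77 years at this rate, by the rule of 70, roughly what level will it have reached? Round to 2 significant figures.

It doubles every 70/3.3 ≈ 21.21 years, so 77 years is 3.63 doublings.
2^3.63 ≈ 12.38; 48 × 12.38 ≈ 590 million.

about 590 million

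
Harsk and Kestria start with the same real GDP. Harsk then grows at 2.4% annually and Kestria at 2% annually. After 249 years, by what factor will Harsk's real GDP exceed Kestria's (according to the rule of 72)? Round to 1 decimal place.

≈ 2.6 times

Only the 0.4-point difference matters.
72/0.4 ≈ 180.00 years per doubling of the ratio; 249 years gives 1.38 doublings, so ≈ 2.6×.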